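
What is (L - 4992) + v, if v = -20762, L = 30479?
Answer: 4725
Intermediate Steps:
(L - 4992) + v = (30479 - 4992) - 20762 = 25487 - 20762 = 4725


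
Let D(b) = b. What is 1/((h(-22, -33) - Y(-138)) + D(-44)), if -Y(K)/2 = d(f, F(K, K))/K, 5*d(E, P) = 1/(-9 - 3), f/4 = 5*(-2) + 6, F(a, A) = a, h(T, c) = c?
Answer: -4140/318779 ≈ -0.012987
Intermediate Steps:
f = -16 (f = 4*(5*(-2) + 6) = 4*(-10 + 6) = 4*(-4) = -16)
d(E, P) = -1/60 (d(E, P) = 1/(5*(-9 - 3)) = (⅕)/(-12) = (⅕)*(-1/12) = -1/60)
Y(K) = 1/(30*K) (Y(K) = -(-1)/(30*K) = 1/(30*K))
1/((h(-22, -33) - Y(-138)) + D(-44)) = 1/((-33 - 1/(30*(-138))) - 44) = 1/((-33 - (-1)/(30*138)) - 44) = 1/((-33 - 1*(-1/4140)) - 44) = 1/((-33 + 1/4140) - 44) = 1/(-136619/4140 - 44) = 1/(-318779/4140) = -4140/318779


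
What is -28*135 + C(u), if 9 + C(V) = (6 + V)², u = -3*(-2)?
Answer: -3645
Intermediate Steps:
u = 6
C(V) = -9 + (6 + V)²
-28*135 + C(u) = -28*135 + (-9 + (6 + 6)²) = -3780 + (-9 + 12²) = -3780 + (-9 + 144) = -3780 + 135 = -3645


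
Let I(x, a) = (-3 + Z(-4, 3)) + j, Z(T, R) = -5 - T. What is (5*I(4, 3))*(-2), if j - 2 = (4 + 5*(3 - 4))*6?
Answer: 80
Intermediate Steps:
j = -4 (j = 2 + (4 + 5*(3 - 4))*6 = 2 + (4 + 5*(-1))*6 = 2 + (4 - 5)*6 = 2 - 1*6 = 2 - 6 = -4)
I(x, a) = -8 (I(x, a) = (-3 + (-5 - 1*(-4))) - 4 = (-3 + (-5 + 4)) - 4 = (-3 - 1) - 4 = -4 - 4 = -8)
(5*I(4, 3))*(-2) = (5*(-8))*(-2) = -40*(-2) = 80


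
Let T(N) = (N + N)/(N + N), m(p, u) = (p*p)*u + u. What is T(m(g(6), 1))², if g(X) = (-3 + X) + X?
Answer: 1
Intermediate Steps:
g(X) = -3 + 2*X
m(p, u) = u + u*p² (m(p, u) = p²*u + u = u*p² + u = u + u*p²)
T(N) = 1 (T(N) = (2*N)/((2*N)) = (2*N)*(1/(2*N)) = 1)
T(m(g(6), 1))² = 1² = 1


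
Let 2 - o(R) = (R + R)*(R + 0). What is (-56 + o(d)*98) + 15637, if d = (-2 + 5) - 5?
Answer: 14993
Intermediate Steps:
d = -2 (d = 3 - 5 = -2)
o(R) = 2 - 2*R² (o(R) = 2 - (R + R)*(R + 0) = 2 - 2*R*R = 2 - 2*R²)
(-56 + o(d)*98) + 15637 = (-56 + (2 - 2*(-2)²)*98) + 15637 = (-56 + (2 - 2*4)*98) + 15637 = (-56 + (2 - 8)*98) + 15637 = (-56 - 6*98) + 15637 = (-56 - 588) + 15637 = -644 + 15637 = 14993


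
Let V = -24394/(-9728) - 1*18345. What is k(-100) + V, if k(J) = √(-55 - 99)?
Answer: -89217883/4864 + I*√154 ≈ -18343.0 + 12.41*I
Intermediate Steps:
V = -89217883/4864 (V = -24394*(-1/9728) - 18345 = 12197/4864 - 18345 = -89217883/4864 ≈ -18343.)
k(J) = I*√154 (k(J) = √(-154) = I*√154)
k(-100) + V = I*√154 - 89217883/4864 = -89217883/4864 + I*√154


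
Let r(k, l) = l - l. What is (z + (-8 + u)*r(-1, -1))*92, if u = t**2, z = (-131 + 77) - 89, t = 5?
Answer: -13156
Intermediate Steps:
r(k, l) = 0
z = -143 (z = -54 - 89 = -143)
u = 25 (u = 5**2 = 25)
(z + (-8 + u)*r(-1, -1))*92 = (-143 + (-8 + 25)*0)*92 = (-143 + 17*0)*92 = (-143 + 0)*92 = -143*92 = -13156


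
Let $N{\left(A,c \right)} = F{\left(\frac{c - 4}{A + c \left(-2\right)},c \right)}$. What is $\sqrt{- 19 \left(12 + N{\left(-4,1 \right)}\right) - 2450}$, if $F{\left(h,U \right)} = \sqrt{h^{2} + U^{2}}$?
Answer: $\frac{\sqrt{-10712 - 38 \sqrt{5}}}{2} \approx 51.954 i$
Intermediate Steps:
$F{\left(h,U \right)} = \sqrt{U^{2} + h^{2}}$
$N{\left(A,c \right)} = \sqrt{c^{2} + \frac{\left(-4 + c\right)^{2}}{\left(A - 2 c\right)^{2}}}$ ($N{\left(A,c \right)} = \sqrt{c^{2} + \left(\frac{c - 4}{A + c \left(-2\right)}\right)^{2}} = \sqrt{c^{2} + \left(\frac{-4 + c}{A - 2 c}\right)^{2}} = \sqrt{c^{2} + \frac{\left(-4 + c\right)^{2}}{\left(A - 2 c\right)^{2}}}$)
$\sqrt{- 19 \left(12 + N{\left(-4,1 \right)}\right) - 2450} = \sqrt{- 19 \left(12 + \sqrt{1^{2} + \frac{\left(-4 + 1\right)^{2}}{\left(-4 - 2\right)^{2}}}\right) - 2450} = \sqrt{- 19 \left(12 + \sqrt{1 + \frac{\left(-3\right)^{2}}{\left(-4 - 2\right)^{2}}}\right) - 2450} = \sqrt{- 19 \left(12 + \sqrt{1 + \frac{9}{36}}\right) - 2450} = \sqrt{- 19 \left(12 + \sqrt{1 + 9 \cdot \frac{1}{36}}\right) - 2450} = \sqrt{- 19 \left(12 + \sqrt{1 + \frac{1}{4}}\right) - 2450} = \sqrt{- 19 \left(12 + \sqrt{\frac{5}{4}}\right) - 2450} = \sqrt{- 19 \left(12 + \frac{\sqrt{5}}{2}\right) - 2450} = \sqrt{\left(-228 - \frac{19 \sqrt{5}}{2}\right) - 2450} = \sqrt{-2678 - \frac{19 \sqrt{5}}{2}}$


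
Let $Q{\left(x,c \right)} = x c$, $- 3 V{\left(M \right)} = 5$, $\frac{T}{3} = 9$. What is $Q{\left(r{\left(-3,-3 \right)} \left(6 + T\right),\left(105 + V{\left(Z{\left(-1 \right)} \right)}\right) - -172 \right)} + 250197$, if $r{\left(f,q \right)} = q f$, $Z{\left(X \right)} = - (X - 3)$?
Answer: $331971$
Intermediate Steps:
$T = 27$ ($T = 3 \cdot 9 = 27$)
$Z{\left(X \right)} = 3 - X$ ($Z{\left(X \right)} = - (-3 + X) = 3 - X$)
$V{\left(M \right)} = - \frac{5}{3}$ ($V{\left(M \right)} = \left(- \frac{1}{3}\right) 5 = - \frac{5}{3}$)
$r{\left(f,q \right)} = f q$
$Q{\left(x,c \right)} = c x$
$Q{\left(r{\left(-3,-3 \right)} \left(6 + T\right),\left(105 + V{\left(Z{\left(-1 \right)} \right)}\right) - -172 \right)} + 250197 = \left(\left(105 - \frac{5}{3}\right) - -172\right) \left(-3\right) \left(-3\right) \left(6 + 27\right) + 250197 = \left(\frac{310}{3} + 172\right) 9 \cdot 33 + 250197 = \frac{826}{3} \cdot 297 + 250197 = 81774 + 250197 = 331971$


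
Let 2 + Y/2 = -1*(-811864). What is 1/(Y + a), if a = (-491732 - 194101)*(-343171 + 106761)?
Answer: 1/162139403254 ≈ 6.1675e-12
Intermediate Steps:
Y = 1623724 (Y = -4 + 2*(-1*(-811864)) = -4 + 2*811864 = -4 + 1623728 = 1623724)
a = 162137779530 (a = -685833*(-236410) = 162137779530)
1/(Y + a) = 1/(1623724 + 162137779530) = 1/162139403254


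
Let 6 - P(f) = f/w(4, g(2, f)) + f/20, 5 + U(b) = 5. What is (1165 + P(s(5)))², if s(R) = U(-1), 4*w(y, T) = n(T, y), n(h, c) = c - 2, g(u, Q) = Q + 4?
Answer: 1371241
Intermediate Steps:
g(u, Q) = 4 + Q
U(b) = 0 (U(b) = -5 + 5 = 0)
n(h, c) = -2 + c
w(y, T) = -½ + y/4 (w(y, T) = (-2 + y)/4 = -½ + y/4)
s(R) = 0
P(f) = 6 - 41*f/20 (P(f) = 6 - (f/(-½ + (¼)*4) + f/20) = 6 - (f/(-½ + 1) + f*(1/20)) = 6 - (f/(½) + f/20) = 6 - (f*2 + f/20) = 6 - (2*f + f/20) = 6 - 41*f/20)
(1165 + P(s(5)))² = (1165 + (6 - 41/20*0))² = (1165 + (6 + 0))² = (1165 + 6)² = 1171² = 1371241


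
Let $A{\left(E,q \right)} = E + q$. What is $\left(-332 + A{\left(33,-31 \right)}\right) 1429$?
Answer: $-471570$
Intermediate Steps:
$\left(-332 + A{\left(33,-31 \right)}\right) 1429 = \left(-332 + \left(33 - 31\right)\right) 1429 = \left(-332 + 2\right) 1429 = \left(-330\right) 1429 = -471570$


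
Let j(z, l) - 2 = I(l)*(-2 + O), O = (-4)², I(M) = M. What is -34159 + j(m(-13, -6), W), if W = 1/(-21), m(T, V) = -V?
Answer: -102473/3 ≈ -34158.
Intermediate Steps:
W = -1/21 ≈ -0.047619
O = 16
j(z, l) = 2 + 14*l (j(z, l) = 2 + l*(-2 + 16) = 2 + l*14 = 2 + 14*l)
-34159 + j(m(-13, -6), W) = -34159 + (2 + 14*(-1/21)) = -34159 + (2 - ⅔) = -34159 + 4/3 = -102473/3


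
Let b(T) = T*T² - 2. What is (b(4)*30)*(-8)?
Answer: -14880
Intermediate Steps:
b(T) = -2 + T³ (b(T) = T³ - 2 = -2 + T³)
(b(4)*30)*(-8) = ((-2 + 4³)*30)*(-8) = ((-2 + 64)*30)*(-8) = (62*30)*(-8) = 1860*(-8) = -14880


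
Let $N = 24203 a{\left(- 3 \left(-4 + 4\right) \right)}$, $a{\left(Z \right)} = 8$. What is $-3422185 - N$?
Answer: $-3615809$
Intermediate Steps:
$N = 193624$ ($N = 24203 \cdot 8 = 193624$)
$-3422185 - N = -3422185 - 193624 = -3615809$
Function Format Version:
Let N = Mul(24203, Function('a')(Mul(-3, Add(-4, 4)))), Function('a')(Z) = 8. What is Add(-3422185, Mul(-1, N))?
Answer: -3615809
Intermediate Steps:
N = 193624 (N = Mul(24203, 8) = 193624)
Add(-3422185, Mul(-1, N)) = Add(-3422185, Mul(-1, 193624)) = Add(-3422185, -193624) = -3615809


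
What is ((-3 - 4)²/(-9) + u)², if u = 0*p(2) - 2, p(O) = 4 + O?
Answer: 4489/81 ≈ 55.420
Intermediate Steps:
u = -2 (u = 0*(4 + 2) - 2 = 0*6 - 2 = 0 - 2 = -2)
((-3 - 4)²/(-9) + u)² = ((-3 - 4)²/(-9) - 2)² = ((-7)²*(-⅑) - 2)² = (49*(-⅑) - 2)² = (-49/9 - 2)² = (-67/9)² = 4489/81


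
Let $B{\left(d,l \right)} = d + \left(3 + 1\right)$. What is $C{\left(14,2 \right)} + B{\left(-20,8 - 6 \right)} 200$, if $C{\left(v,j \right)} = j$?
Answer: $-3198$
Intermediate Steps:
$B{\left(d,l \right)} = 4 + d$ ($B{\left(d,l \right)} = d + 4 = 4 + d$)
$C{\left(14,2 \right)} + B{\left(-20,8 - 6 \right)} 200 = 2 + \left(4 - 20\right) 200 = 2 - 3200 = -3198$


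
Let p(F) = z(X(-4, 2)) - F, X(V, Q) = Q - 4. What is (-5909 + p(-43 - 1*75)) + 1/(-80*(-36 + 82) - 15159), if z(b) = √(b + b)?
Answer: -109096650/18839 + 2*I ≈ -5791.0 + 2.0*I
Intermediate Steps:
X(V, Q) = -4 + Q
z(b) = √2*√b (z(b) = √(2*b) = √2*√b)
p(F) = -F + 2*I (p(F) = √2*√(-4 + 2) - F = √2*√(-2) - F = √2*(I*√2) - F = 2*I - F = -F + 2*I)
(-5909 + p(-43 - 1*75)) + 1/(-80*(-36 + 82) - 15159) = (-5909 + (-(-43 - 1*75) + 2*I)) + 1/(-80*(-36 + 82) - 15159) = (-5909 + (-(-43 - 75) + 2*I)) + 1/(-80*46 - 15159) = (-5909 + (-1*(-118) + 2*I)) + 1/(-3680 - 15159) = (-5909 + (118 + 2*I)) + 1/(-18839) = (-5791 + 2*I) - 1/18839 = -109096650/18839 + 2*I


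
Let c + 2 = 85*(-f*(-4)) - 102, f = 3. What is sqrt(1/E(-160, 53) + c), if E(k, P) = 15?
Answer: sqrt(206115)/15 ≈ 30.267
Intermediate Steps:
c = 916 (c = -2 + (85*(-1*3*(-4)) - 102) = -2 + (85*(-3*(-4)) - 102) = -2 + (85*12 - 102) = -2 + (1020 - 102) = -2 + 918 = 916)
sqrt(1/E(-160, 53) + c) = sqrt(1/15 + 916) = sqrt(13741/15) = sqrt(206115)/15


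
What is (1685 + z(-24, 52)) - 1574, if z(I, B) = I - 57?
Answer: 30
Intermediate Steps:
z(I, B) = -57 + I
(1685 + z(-24, 52)) - 1574 = (1685 + (-57 - 24)) - 1574 = (1685 - 81) - 1574 = 1604 - 1574 = 30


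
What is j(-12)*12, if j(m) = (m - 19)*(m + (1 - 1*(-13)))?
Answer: -744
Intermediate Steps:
j(m) = (-19 + m)*(14 + m) (j(m) = (-19 + m)*(m + (1 + 13)) = (-19 + m)*(m + 14) = (-19 + m)*(14 + m))
j(-12)*12 = (-266 + (-12)**2 - 5*(-12))*12 = (-266 + 144 + 60)*12 = -62*12 = -744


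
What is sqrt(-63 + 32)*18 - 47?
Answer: -47 + 18*I*sqrt(31) ≈ -47.0 + 100.22*I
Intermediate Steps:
sqrt(-63 + 32)*18 - 47 = sqrt(-31)*18 - 47 = (I*sqrt(31))*18 - 47 = 18*I*sqrt(31) - 47 = -47 + 18*I*sqrt(31)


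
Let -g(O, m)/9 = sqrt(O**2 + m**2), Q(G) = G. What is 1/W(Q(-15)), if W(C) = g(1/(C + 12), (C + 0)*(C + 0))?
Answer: -sqrt(455626)/1366878 ≈ -0.00049383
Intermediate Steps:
g(O, m) = -9*sqrt(O**2 + m**2)
W(C) = -9*sqrt(C**4 + (12 + C)**(-2)) (W(C) = -9*sqrt((1/(C + 12))**2 + ((C + 0)*(C + 0))**2) = -9*sqrt((1/(12 + C))**2 + (C*C)**2) = -9*sqrt((12 + C)**(-2) + (C**2)**2) = -9*sqrt((12 + C)**(-2) + C**4) = -9*sqrt(C**4 + (12 + C)**(-2)))
1/W(Q(-15)) = 1/(-9*sqrt((-15)**4 + (12 - 15)**(-2))) = 1/(-9*sqrt(50625 + (-3)**(-2))) = 1/(-9*sqrt(50625 + 1/9)) = 1/(-3*sqrt(455626)) = -sqrt(455626)/1366878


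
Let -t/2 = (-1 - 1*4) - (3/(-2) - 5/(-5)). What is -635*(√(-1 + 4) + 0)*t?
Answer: -5715*√3 ≈ -9898.7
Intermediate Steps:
t = 9 (t = -2*((-1 - 1*4) - (3/(-2) - 5/(-5))) = -2*((-1 - 4) - (3*(-½) - 5*(-⅕))) = -2*(-5 - (-3/2 + 1)) = -2*(-5 - 1*(-½)) = -2*(-5 + ½) = -2*(-9/2) = 9)
-635*(√(-1 + 4) + 0)*t = -635*(√(-1 + 4) + 0)*9 = -635*(√3 + 0)*9 = -635*√3*9 = -5715*√3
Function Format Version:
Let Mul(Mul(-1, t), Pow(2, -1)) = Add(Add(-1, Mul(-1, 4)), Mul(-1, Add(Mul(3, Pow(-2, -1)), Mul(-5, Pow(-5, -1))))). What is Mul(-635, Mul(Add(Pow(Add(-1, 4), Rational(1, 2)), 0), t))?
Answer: Mul(-5715, Pow(3, Rational(1, 2))) ≈ -9898.7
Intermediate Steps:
t = 9 (t = Mul(-2, Add(Add(-1, Mul(-1, 4)), Mul(-1, Add(Mul(3, Pow(-2, -1)), Mul(-5, Pow(-5, -1)))))) = Mul(-2, Add(Add(-1, -4), Mul(-1, Add(Mul(3, Rational(-1, 2)), Mul(-5, Rational(-1, 5)))))) = Mul(-2, Add(-5, Mul(-1, Add(Rational(-3, 2), 1)))) = Mul(-2, Add(-5, Mul(-1, Rational(-1, 2)))) = Mul(-2, Add(-5, Rational(1, 2))) = Mul(-2, Rational(-9, 2)) = 9)
Mul(-635, Mul(Add(Pow(Add(-1, 4), Rational(1, 2)), 0), t)) = Mul(-635, Mul(Add(Pow(Add(-1, 4), Rational(1, 2)), 0), 9)) = Mul(-635, Mul(Add(Pow(3, Rational(1, 2)), 0), 9)) = Mul(-635, Mul(Pow(3, Rational(1, 2)), 9)) = Mul(-635, Mul(9, Pow(3, Rational(1, 2)))) = Mul(-5715, Pow(3, Rational(1, 2)))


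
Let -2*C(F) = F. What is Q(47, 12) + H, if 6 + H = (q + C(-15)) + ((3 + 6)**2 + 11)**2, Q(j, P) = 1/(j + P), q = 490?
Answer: 1056751/118 ≈ 8955.5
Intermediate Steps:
C(F) = -F/2
Q(j, P) = 1/(P + j)
H = 17911/2 (H = -6 + ((490 - 1/2*(-15)) + ((3 + 6)**2 + 11)**2) = -6 + ((490 + 15/2) + (9**2 + 11)**2) = -6 + (995/2 + (81 + 11)**2) = -6 + (995/2 + 92**2) = -6 + (995/2 + 8464) = -6 + 17923/2 = 17911/2 ≈ 8955.5)
Q(47, 12) + H = 1/(12 + 47) + 17911/2 = 1/59 + 17911/2 = 1056751/118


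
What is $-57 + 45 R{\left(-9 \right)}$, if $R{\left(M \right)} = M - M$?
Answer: $-57$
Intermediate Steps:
$R{\left(M \right)} = 0$
$-57 + 45 R{\left(-9 \right)} = -57 + 45 \cdot 0 = -57 + 0 = -57$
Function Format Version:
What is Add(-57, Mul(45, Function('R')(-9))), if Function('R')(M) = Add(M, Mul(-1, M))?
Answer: -57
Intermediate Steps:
Function('R')(M) = 0
Add(-57, Mul(45, Function('R')(-9))) = Add(-57, Mul(45, 0)) = Add(-57, 0) = -57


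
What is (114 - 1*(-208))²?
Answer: 103684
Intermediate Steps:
(114 - 1*(-208))² = (114 + 208)² = 322² = 103684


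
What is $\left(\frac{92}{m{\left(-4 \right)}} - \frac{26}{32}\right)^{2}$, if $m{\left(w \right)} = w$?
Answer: $\frac{145161}{256} \approx 567.04$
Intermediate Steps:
$\left(\frac{92}{m{\left(-4 \right)}} - \frac{26}{32}\right)^{2} = \left(\frac{92}{-4} - \frac{26}{32}\right)^{2} = \left(92 \left(- \frac{1}{4}\right) - \frac{13}{16}\right)^{2} = \left(-23 - \frac{13}{16}\right)^{2} = \left(- \frac{381}{16}\right)^{2} = \frac{145161}{256}$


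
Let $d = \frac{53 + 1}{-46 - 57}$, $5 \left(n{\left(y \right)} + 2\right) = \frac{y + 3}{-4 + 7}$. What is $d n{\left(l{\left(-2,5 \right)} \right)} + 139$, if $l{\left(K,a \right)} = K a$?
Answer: $\frac{72251}{515} \approx 140.29$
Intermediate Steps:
$n{\left(y \right)} = - \frac{9}{5} + \frac{y}{15}$ ($n{\left(y \right)} = -2 + \frac{\left(y + 3\right) \frac{1}{-4 + 7}}{5} = -2 + \frac{\left(3 + y\right) \frac{1}{3}}{5} = -2 + \frac{1 + \frac{y}{3}}{5} = -2 + \left(\frac{1}{5} + \frac{y}{15}\right) = - \frac{9}{5} + \frac{y}{15}$)
$d = - \frac{54}{103}$ ($d = \frac{54}{-46 - 57} = \frac{54}{-103} = 54 \left(- \frac{1}{103}\right) = - \frac{54}{103} \approx -0.52427$)
$d n{\left(l{\left(-2,5 \right)} \right)} + 139 = - \frac{54 \left(- \frac{9}{5} + \frac{\left(-2\right) 5}{15}\right)}{103} + 139 = - \frac{54 \left(- \frac{9}{5} + \frac{1}{15} \left(-10\right)\right)}{103} + 139 = - \frac{54 \left(- \frac{9}{5} - \frac{2}{3}\right)}{103} + 139 = \left(- \frac{54}{103}\right) \left(- \frac{37}{15}\right) + 139 = \frac{666}{515} + 139 = \frac{72251}{515}$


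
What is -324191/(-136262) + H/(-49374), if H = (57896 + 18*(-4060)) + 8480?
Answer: 1208579063/480557142 ≈ 2.5150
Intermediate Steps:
H = -6704 (H = (57896 - 73080) + 8480 = -15184 + 8480 = -6704)
-324191/(-136262) + H/(-49374) = -324191/(-136262) - 6704/(-49374) = -324191*(-1/136262) - 6704*(-1/49374) = 46313/19466 + 3352/24687 = 1208579063/480557142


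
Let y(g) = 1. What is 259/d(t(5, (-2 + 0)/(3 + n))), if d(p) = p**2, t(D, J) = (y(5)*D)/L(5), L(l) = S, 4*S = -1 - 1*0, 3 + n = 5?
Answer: 259/400 ≈ 0.64750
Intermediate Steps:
n = 2 (n = -3 + 5 = 2)
S = -1/4 (S = (-1 - 1*0)/4 = (-1 + 0)/4 = (1/4)*(-1) = -1/4 ≈ -0.25000)
L(l) = -1/4
t(D, J) = -4*D (t(D, J) = (1*D)/(-1/4) = D*(-4) = -4*D)
259/d(t(5, (-2 + 0)/(3 + n))) = 259/((-4*5)**2) = 259/((-20)**2) = 259/400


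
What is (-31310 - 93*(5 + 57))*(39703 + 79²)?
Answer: -1703419744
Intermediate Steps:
(-31310 - 93*(5 + 57))*(39703 + 79²) = (-31310 - 93*62)*(39703 + 6241) = (-31310 - 5766)*45944 = -37076*45944 = -1703419744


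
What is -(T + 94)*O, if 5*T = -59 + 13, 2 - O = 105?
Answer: 43672/5 ≈ 8734.4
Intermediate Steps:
O = -103 (O = 2 - 1*105 = 2 - 105 = -103)
T = -46/5 (T = (-59 + 13)/5 = (1/5)*(-46) = -46/5 ≈ -9.2000)
-(T + 94)*O = -(-46/5 + 94)*(-103) = -424*(-103)/5 = -1*(-43672/5) = 43672/5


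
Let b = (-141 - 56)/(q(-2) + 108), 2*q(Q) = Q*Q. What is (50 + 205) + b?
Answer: 27853/110 ≈ 253.21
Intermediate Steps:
q(Q) = Q²/2 (q(Q) = (Q*Q)/2 = Q²/2)
b = -197/110 (b = (-141 - 56)/((½)*(-2)² + 108) = -197/((½)*4 + 108) = -197/(2 + 108) = -197/110 ≈ -1.7909)
(50 + 205) + b = (50 + 205) - 197/110 = 255 - 197/110 = 27853/110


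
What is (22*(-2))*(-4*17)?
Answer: 2992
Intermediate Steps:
(22*(-2))*(-4*17) = -44*(-68) = 2992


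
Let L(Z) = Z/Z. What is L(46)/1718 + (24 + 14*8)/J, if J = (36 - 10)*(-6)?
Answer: -58373/67002 ≈ -0.87121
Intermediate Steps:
L(Z) = 1
J = -156 (J = 26*(-6) = -156)
L(46)/1718 + (24 + 14*8)/J = 1/1718 + (24 + 14*8)/(-156) = 1*(1/1718) + (24 + 112)*(-1/156) = 1/1718 + 136*(-1/156) = 1/1718 - 34/39 = -58373/67002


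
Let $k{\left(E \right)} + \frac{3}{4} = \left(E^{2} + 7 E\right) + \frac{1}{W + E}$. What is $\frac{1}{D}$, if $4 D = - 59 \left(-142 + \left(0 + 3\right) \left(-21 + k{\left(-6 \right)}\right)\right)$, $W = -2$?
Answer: $\frac{32}{106495} \approx 0.00030048$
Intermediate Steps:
$k{\left(E \right)} = - \frac{3}{4} + E^{2} + \frac{1}{-2 + E} + 7 E$ ($k{\left(E \right)} = - \frac{3}{4} + \left(\left(E^{2} + 7 E\right) + \frac{1}{-2 + E}\right) = - \frac{3}{4} + \left(E^{2} + \frac{1}{-2 + E} + 7 E\right) = - \frac{3}{4} + E^{2} + \frac{1}{-2 + E} + 7 E$)
$D = \frac{106495}{32}$ ($D = \frac{\left(-59\right) \left(-142 + \left(0 + 3\right) \left(-21 + \frac{10 - -354 + 4 \left(-6\right)^{3} + 20 \left(-6\right)^{2}}{4 \left(-2 - 6\right)}\right)\right)}{4} = \frac{\left(-59\right) \left(-142 + 3 \left(-21 + \frac{10 + 354 + 4 \left(-216\right) + 20 \cdot 36}{4 \left(-8\right)}\right)\right)}{4} = \frac{\left(-59\right) \left(-142 + 3 \left(-21 + \frac{1}{4} \left(- \frac{1}{8}\right) \left(10 + 354 - 864 + 720\right)\right)\right)}{4} = \frac{\left(-59\right) \left(-142 + 3 \left(-21 + \frac{1}{4} \left(- \frac{1}{8}\right) 220\right)\right)}{4} = \frac{\left(-59\right) \left(-142 + 3 \left(-21 - \frac{55}{8}\right)\right)}{4} = \frac{\left(-59\right) \left(-142 + 3 \left(- \frac{223}{8}\right)\right)}{4} = \frac{\left(-59\right) \left(-142 - \frac{669}{8}\right)}{4} = \frac{\left(-59\right) \left(- \frac{1805}{8}\right)}{4} = \frac{1}{4} \cdot \frac{106495}{8} = \frac{106495}{32} \approx 3328.0$)
$\frac{1}{D} = \frac{1}{\frac{106495}{32}} = \frac{32}{106495}$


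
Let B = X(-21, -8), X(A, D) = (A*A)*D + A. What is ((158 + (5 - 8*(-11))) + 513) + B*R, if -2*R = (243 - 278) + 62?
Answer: 97351/2 ≈ 48676.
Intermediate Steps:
X(A, D) = A + D*A² (X(A, D) = A²*D + A = D*A² + A = A + D*A²)
B = -3549 (B = -21*(1 - 21*(-8)) = -21*(1 + 168) = -21*169 = -3549)
R = -27/2 (R = -((243 - 278) + 62)/2 = -(-35 + 62)/2 = -½*27 = -27/2 ≈ -13.500)
((158 + (5 - 8*(-11))) + 513) + B*R = ((158 + (5 - 8*(-11))) + 513) - 3549*(-27/2) = ((158 + (5 + 88)) + 513) + 95823/2 = ((158 + 93) + 513) + 95823/2 = (251 + 513) + 95823/2 = 764 + 95823/2 = 97351/2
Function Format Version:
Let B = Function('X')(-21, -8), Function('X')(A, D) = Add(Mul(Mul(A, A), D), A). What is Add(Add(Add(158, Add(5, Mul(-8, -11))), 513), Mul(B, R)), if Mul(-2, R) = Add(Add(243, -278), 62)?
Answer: Rational(97351, 2) ≈ 48676.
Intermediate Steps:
Function('X')(A, D) = Add(A, Mul(D, Pow(A, 2))) (Function('X')(A, D) = Add(Mul(Pow(A, 2), D), A) = Add(Mul(D, Pow(A, 2)), A) = Add(A, Mul(D, Pow(A, 2))))
B = -3549 (B = Mul(-21, Add(1, Mul(-21, -8))) = Mul(-21, Add(1, 168)) = Mul(-21, 169) = -3549)
R = Rational(-27, 2) (R = Mul(Rational(-1, 2), Add(Add(243, -278), 62)) = Mul(Rational(-1, 2), Add(-35, 62)) = Mul(Rational(-1, 2), 27) = Rational(-27, 2) ≈ -13.500)
Add(Add(Add(158, Add(5, Mul(-8, -11))), 513), Mul(B, R)) = Add(Add(Add(158, Add(5, Mul(-8, -11))), 513), Mul(-3549, Rational(-27, 2))) = Add(Add(Add(158, Add(5, 88)), 513), Rational(95823, 2)) = Add(Add(Add(158, 93), 513), Rational(95823, 2)) = Add(Add(251, 513), Rational(95823, 2)) = Add(764, Rational(95823, 2)) = Rational(97351, 2)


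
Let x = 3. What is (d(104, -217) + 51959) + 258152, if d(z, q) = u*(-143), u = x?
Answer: 309682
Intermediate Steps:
u = 3
d(z, q) = -429 (d(z, q) = 3*(-143) = -429)
(d(104, -217) + 51959) + 258152 = (-429 + 51959) + 258152 = 51530 + 258152 = 309682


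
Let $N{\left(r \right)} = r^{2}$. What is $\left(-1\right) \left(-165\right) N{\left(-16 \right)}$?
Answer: $42240$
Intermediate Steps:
$\left(-1\right) \left(-165\right) N{\left(-16 \right)} = \left(-1\right) \left(-165\right) \left(-16\right)^{2} = 165 \cdot 256 = 42240$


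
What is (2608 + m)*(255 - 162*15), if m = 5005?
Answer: -16558275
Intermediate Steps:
(2608 + m)*(255 - 162*15) = (2608 + 5005)*(255 - 162*15) = 7613*(255 - 2430) = 7613*(-2175) = -16558275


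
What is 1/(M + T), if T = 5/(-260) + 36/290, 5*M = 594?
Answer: 7540/896543 ≈ 0.0084101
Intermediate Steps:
M = 594/5 (M = (⅕)*594 = 594/5 ≈ 118.80)
T = 791/7540 (T = 5*(-1/260) + 36*(1/290) = -1/52 + 18/145 = 791/7540 ≈ 0.10491)
1/(M + T) = 1/(594/5 + 791/7540) = 1/(896543/7540) = 7540/896543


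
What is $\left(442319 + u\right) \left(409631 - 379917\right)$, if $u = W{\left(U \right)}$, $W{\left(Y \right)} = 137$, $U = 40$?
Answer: $13147137584$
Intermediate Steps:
$u = 137$
$\left(442319 + u\right) \left(409631 - 379917\right) = \left(442319 + 137\right) \left(409631 - 379917\right) = 442456 \cdot 29714 = 13147137584$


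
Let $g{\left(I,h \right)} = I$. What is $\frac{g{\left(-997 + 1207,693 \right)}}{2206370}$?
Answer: $\frac{21}{220637} \approx 9.5179 \cdot 10^{-5}$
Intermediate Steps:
$\frac{g{\left(-997 + 1207,693 \right)}}{2206370} = \frac{-997 + 1207}{2206370} = 210 \cdot \frac{1}{2206370} = \frac{21}{220637}$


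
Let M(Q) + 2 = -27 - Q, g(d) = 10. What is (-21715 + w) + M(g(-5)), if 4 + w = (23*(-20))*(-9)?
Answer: -17618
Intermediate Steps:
M(Q) = -29 - Q (M(Q) = -2 + (-27 - Q) = -29 - Q)
w = 4136 (w = -4 + (23*(-20))*(-9) = -4 - 460*(-9) = -4 + 4140 = 4136)
(-21715 + w) + M(g(-5)) = (-21715 + 4136) + (-29 - 1*10) = -17579 + (-29 - 10) = -17579 - 39 = -17618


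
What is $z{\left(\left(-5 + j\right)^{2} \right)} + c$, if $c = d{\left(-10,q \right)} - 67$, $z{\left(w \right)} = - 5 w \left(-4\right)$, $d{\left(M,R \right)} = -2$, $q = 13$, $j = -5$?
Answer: $1931$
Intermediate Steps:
$z{\left(w \right)} = 20 w$
$c = -69$ ($c = -2 - 67 = -69$)
$z{\left(\left(-5 + j\right)^{2} \right)} + c = 20 \left(-5 - 5\right)^{2} - 69 = 20 \left(-10\right)^{2} - 69 = 20 \cdot 100 - 69 = 2000 - 69 = 1931$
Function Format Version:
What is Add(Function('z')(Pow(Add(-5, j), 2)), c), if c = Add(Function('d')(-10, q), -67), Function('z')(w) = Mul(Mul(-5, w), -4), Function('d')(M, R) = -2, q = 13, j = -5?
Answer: 1931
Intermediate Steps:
Function('z')(w) = Mul(20, w)
c = -69 (c = Add(-2, -67) = -69)
Add(Function('z')(Pow(Add(-5, j), 2)), c) = Add(Mul(20, Pow(Add(-5, -5), 2)), -69) = Add(Mul(20, Pow(-10, 2)), -69) = Add(Mul(20, 100), -69) = Add(2000, -69) = 1931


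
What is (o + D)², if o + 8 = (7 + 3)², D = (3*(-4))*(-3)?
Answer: 16384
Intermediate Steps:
D = 36 (D = -12*(-3) = 36)
o = 92 (o = -8 + (7 + 3)² = -8 + 10² = -8 + 100 = 92)
(o + D)² = (92 + 36)² = 128² = 16384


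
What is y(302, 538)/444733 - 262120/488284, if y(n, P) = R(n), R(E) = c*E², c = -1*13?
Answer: -173877078782/54289002043 ≈ -3.2028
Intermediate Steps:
c = -13
R(E) = -13*E²
y(n, P) = -13*n²
y(302, 538)/444733 - 262120/488284 = -13*302²/444733 - 262120/488284 = -13*91204*(1/444733) - 262120*1/488284 = -1185652*1/444733 - 65530/122071 = -1185652/444733 - 65530/122071 = -173877078782/54289002043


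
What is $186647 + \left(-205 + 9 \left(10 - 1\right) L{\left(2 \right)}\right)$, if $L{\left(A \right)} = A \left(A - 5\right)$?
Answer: $185956$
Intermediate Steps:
$L{\left(A \right)} = A \left(-5 + A\right)$
$186647 + \left(-205 + 9 \left(10 - 1\right) L{\left(2 \right)}\right) = 186647 + \left(-205 + 9 \left(10 - 1\right) 2 \left(-5 + 2\right)\right) = 186647 + \left(-205 + 9 \cdot 9 \cdot 2 \left(-3\right)\right) = 186647 + \left(-205 + 81 \left(-6\right)\right) = 186647 - 691 = 185956$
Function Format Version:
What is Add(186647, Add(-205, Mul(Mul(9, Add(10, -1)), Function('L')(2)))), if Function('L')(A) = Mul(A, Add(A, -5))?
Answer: 185956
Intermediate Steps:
Function('L')(A) = Mul(A, Add(-5, A))
Add(186647, Add(-205, Mul(Mul(9, Add(10, -1)), Function('L')(2)))) = Add(186647, Add(-205, Mul(Mul(9, Add(10, -1)), Mul(2, Add(-5, 2))))) = Add(186647, Add(-205, Mul(Mul(9, 9), Mul(2, -3)))) = Add(186647, Add(-205, Mul(81, -6))) = Add(186647, Add(-205, -486)) = Add(186647, -691) = 185956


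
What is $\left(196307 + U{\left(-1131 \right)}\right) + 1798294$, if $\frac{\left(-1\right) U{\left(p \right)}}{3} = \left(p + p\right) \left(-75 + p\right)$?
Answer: $-6189315$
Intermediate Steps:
$U{\left(p \right)} = - 6 p \left(-75 + p\right)$ ($U{\left(p \right)} = - 3 \left(p + p\right) \left(-75 + p\right) = - 3 \cdot 2 p \left(-75 + p\right) = - 6 p \left(-75 + p\right)$)
$\left(196307 + U{\left(-1131 \right)}\right) + 1798294 = \left(196307 + 6 \left(-1131\right) \left(75 - -1131\right)\right) + 1798294 = \left(196307 + 6 \left(-1131\right) \left(75 + 1131\right)\right) + 1798294 = \left(196307 + 6 \left(-1131\right) 1206\right) + 1798294 = \left(196307 - 8183916\right) + 1798294 = -7987609 + 1798294 = -6189315$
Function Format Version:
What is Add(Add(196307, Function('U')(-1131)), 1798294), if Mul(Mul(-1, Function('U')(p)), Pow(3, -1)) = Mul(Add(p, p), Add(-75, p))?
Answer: -6189315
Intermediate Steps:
Function('U')(p) = Mul(-6, p, Add(-75, p)) (Function('U')(p) = Mul(-3, Mul(Add(p, p), Add(-75, p))) = Mul(-3, Mul(Mul(2, p), Add(-75, p))) = Mul(-3, Mul(2, p, Add(-75, p))) = Mul(-6, p, Add(-75, p)))
Add(Add(196307, Function('U')(-1131)), 1798294) = Add(Add(196307, Mul(6, -1131, Add(75, Mul(-1, -1131)))), 1798294) = Add(Add(196307, Mul(6, -1131, Add(75, 1131))), 1798294) = Add(Add(196307, Mul(6, -1131, 1206)), 1798294) = Add(Add(196307, -8183916), 1798294) = Add(-7987609, 1798294) = -6189315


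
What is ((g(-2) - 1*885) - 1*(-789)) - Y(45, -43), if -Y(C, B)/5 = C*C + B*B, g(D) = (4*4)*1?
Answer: 19290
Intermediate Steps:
g(D) = 16 (g(D) = 16*1 = 16)
Y(C, B) = -5*B² - 5*C² (Y(C, B) = -5*(C*C + B*B) = -5*(C² + B²) = -5*(B² + C²) = -5*B² - 5*C²)
((g(-2) - 1*885) - 1*(-789)) - Y(45, -43) = ((16 - 1*885) - 1*(-789)) - (-5*(-43)² - 5*45²) = ((16 - 885) + 789) - (-5*1849 - 5*2025) = (-869 + 789) - (-9245 - 10125) = -80 - 1*(-19370) = -80 + 19370 = 19290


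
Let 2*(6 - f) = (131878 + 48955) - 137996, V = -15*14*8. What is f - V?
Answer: -39465/2 ≈ -19733.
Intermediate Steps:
V = -1680 (V = -210*8 = -1680)
f = -42825/2 (f = 6 - ((131878 + 48955) - 137996)/2 = 6 - (180833 - 137996)/2 = 6 - ½*42837 = 6 - 42837/2 = -42825/2 ≈ -21413.)
f - V = -42825/2 - 1*(-1680) = -42825/2 + 1680 = -39465/2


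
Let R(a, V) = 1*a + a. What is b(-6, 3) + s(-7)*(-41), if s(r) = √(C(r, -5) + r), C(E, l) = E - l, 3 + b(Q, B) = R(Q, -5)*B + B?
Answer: -36 - 123*I ≈ -36.0 - 123.0*I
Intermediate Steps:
R(a, V) = 2*a (R(a, V) = a + a = 2*a)
b(Q, B) = -3 + B + 2*B*Q (b(Q, B) = -3 + ((2*Q)*B + B) = -3 + (2*B*Q + B) = -3 + (B + 2*B*Q) = -3 + B + 2*B*Q)
s(r) = √(5 + 2*r) (s(r) = √((r - 1*(-5)) + r) = √((r + 5) + r) = √((5 + r) + r) = √(5 + 2*r))
b(-6, 3) + s(-7)*(-41) = (-3 + 3 + 2*3*(-6)) + √(5 + 2*(-7))*(-41) = (-3 + 3 - 36) + √(5 - 14)*(-41) = -36 + √(-9)*(-41) = -36 + (3*I)*(-41) = -36 - 123*I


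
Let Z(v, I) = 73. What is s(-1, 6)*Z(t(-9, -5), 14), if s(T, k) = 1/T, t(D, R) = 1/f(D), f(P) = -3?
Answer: -73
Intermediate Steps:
t(D, R) = -1/3 (t(D, R) = 1/(-3) = -1/3)
s(-1, 6)*Z(t(-9, -5), 14) = 73/(-1) = -1*73 = -73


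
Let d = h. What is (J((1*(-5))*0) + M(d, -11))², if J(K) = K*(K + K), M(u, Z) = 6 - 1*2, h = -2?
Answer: 16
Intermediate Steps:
d = -2
M(u, Z) = 4 (M(u, Z) = 6 - 2 = 4)
J(K) = 2*K² (J(K) = K*(2*K) = 2*K²)
(J((1*(-5))*0) + M(d, -11))² = (2*((1*(-5))*0)² + 4)² = (2*(-5*0)² + 4)² = (2*0² + 4)² = (2*0 + 4)² = (0 + 4)² = 4² = 16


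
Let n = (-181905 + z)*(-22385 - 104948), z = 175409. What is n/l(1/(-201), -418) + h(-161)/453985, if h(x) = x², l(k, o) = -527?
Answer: -450799550161/287215 ≈ -1.5696e+6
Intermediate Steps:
n = 827155168 (n = (-181905 + 175409)*(-22385 - 104948) = -6496*(-127333) = 827155168)
n/l(1/(-201), -418) + h(-161)/453985 = 827155168/(-527) + (-161)²/453985 = 827155168*(-1/527) + 25921*(1/453985) = -827155168/527 + 529/9265 = -450799550161/287215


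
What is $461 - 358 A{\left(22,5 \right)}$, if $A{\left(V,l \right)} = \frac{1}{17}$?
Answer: $\frac{7479}{17} \approx 439.94$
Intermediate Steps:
$A{\left(V,l \right)} = \frac{1}{17}$
$461 - 358 A{\left(22,5 \right)} = 461 - \frac{358}{17} = \frac{7479}{17}$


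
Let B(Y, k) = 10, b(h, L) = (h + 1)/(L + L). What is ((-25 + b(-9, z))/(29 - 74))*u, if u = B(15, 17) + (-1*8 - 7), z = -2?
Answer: -23/9 ≈ -2.5556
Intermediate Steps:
b(h, L) = (1 + h)/(2*L) (b(h, L) = (1 + h)/((2*L)) = (1 + h)*(1/(2*L)) = (1 + h)/(2*L))
u = -5 (u = 10 + (-1*8 - 7) = 10 + (-8 - 7) = 10 - 15 = -5)
((-25 + b(-9, z))/(29 - 74))*u = ((-25 + (½)*(1 - 9)/(-2))/(29 - 74))*(-5) = ((-25 + (½)*(-½)*(-8))/(-45))*(-5) = ((-25 + 2)*(-1/45))*(-5) = -23*(-1/45)*(-5) = (23/45)*(-5) = -23/9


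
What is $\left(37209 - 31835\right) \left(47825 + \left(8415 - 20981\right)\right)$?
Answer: $189481866$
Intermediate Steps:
$\left(37209 - 31835\right) \left(47825 + \left(8415 - 20981\right)\right) = 5374 \left(47825 + \left(8415 - 20981\right)\right) = 5374 \left(47825 - 12566\right) = 5374 \cdot 35259 = 189481866$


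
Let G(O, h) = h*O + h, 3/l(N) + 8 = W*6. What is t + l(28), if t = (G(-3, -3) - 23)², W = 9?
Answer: 13297/46 ≈ 289.07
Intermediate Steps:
l(N) = 3/46 (l(N) = 3/(-8 + 9*6) = 3/(-8 + 54) = 3/46)
G(O, h) = h + O*h (G(O, h) = O*h + h = h + O*h)
t = 289 (t = (-3*(1 - 3) - 23)² = (-3*(-2) - 23)² = (6 - 23)² = (-17)² = 289)
t + l(28) = 289 + 3/46 = 13297/46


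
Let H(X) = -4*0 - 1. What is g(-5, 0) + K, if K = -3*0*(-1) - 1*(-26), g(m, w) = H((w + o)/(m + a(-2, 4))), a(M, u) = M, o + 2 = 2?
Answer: 25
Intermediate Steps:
o = 0 (o = -2 + 2 = 0)
H(X) = -1 (H(X) = 0 - 1 = -1)
g(m, w) = -1
K = 26 (K = 0*(-1) + 26 = 0 + 26 = 26)
g(-5, 0) + K = -1 + 26 = 25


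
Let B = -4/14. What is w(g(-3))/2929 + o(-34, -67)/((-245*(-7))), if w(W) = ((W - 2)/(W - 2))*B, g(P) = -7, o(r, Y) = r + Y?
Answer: -296319/5023235 ≈ -0.058990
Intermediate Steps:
o(r, Y) = Y + r
B = -2/7 (B = -4*1/14 = -2/7 ≈ -0.28571)
w(W) = -2/7 (w(W) = ((W - 2)/(W - 2))*(-2/7) = ((-2 + W)/(-2 + W))*(-2/7) = 1*(-2/7) = -2/7)
w(g(-3))/2929 + o(-34, -67)/((-245*(-7))) = -2/7/2929 + (-67 - 34)/((-245*(-7))) = -2/7*1/2929 - 101/1715 = -2/20503 - 101*1/1715 = -2/20503 - 101/1715 = -296319/5023235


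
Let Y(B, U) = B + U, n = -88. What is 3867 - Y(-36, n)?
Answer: 3991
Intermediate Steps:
3867 - Y(-36, n) = 3867 - (-36 - 88) = 3867 - 1*(-124) = 3867 + 124 = 3991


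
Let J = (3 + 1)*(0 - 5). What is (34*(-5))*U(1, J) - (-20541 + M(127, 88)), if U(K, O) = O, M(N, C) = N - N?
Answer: 23941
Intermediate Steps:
M(N, C) = 0
J = -20 (J = 4*(-5) = -20)
(34*(-5))*U(1, J) - (-20541 + M(127, 88)) = (34*(-5))*(-20) - (-20541 + 0) = -170*(-20) - 1*(-20541) = 3400 + 20541 = 23941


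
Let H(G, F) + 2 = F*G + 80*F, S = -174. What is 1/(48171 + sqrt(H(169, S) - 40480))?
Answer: 16057/773509683 - 4*I*sqrt(582)/773509683 ≈ 2.0759e-5 - 1.2475e-7*I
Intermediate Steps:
H(G, F) = -2 + 80*F + F*G (H(G, F) = -2 + (F*G + 80*F) = -2 + (80*F + F*G) = -2 + 80*F + F*G)
1/(48171 + sqrt(H(169, S) - 40480)) = 1/(48171 + sqrt((-2 + 80*(-174) - 174*169) - 40480)) = 1/(48171 + sqrt((-2 - 13920 - 29406) - 40480)) = 1/(48171 + sqrt(-43328 - 40480)) = 1/(48171 + sqrt(-83808)) = 1/(48171 + 12*I*sqrt(582))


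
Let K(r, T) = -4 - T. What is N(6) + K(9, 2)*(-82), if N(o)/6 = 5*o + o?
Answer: 708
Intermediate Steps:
N(o) = 36*o (N(o) = 6*(5*o + o) = 6*(6*o) = 36*o)
N(6) + K(9, 2)*(-82) = 36*6 + (-4 - 1*2)*(-82) = 216 + (-4 - 2)*(-82) = 216 - 6*(-82) = 216 + 492 = 708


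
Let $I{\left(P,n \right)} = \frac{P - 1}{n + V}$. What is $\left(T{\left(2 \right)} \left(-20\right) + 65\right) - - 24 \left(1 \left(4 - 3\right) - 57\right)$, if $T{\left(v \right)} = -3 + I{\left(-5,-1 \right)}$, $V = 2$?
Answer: $-1099$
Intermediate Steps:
$I{\left(P,n \right)} = \frac{-1 + P}{2 + n}$ ($I{\left(P,n \right)} = \frac{P - 1}{n + 2} = \frac{-1 + P}{2 + n}$)
$T{\left(v \right)} = -9$ ($T{\left(v \right)} = -3 + \frac{-1 - 5}{2 - 1} = -3 + 1^{-1} \left(-6\right) = -3 + 1 \left(-6\right) = -3 - 6 = -9$)
$\left(T{\left(2 \right)} \left(-20\right) + 65\right) - - 24 \left(1 \left(4 - 3\right) - 57\right) = \left(\left(-9\right) \left(-20\right) + 65\right) - - 24 \left(1 \left(4 - 3\right) - 57\right) = \left(180 + 65\right) - - 24 \left(1 \cdot 1 - 57\right) = 245 - - 24 \left(1 - 57\right) = 245 - \left(-24\right) \left(-56\right) = 245 - 1344 = -1099$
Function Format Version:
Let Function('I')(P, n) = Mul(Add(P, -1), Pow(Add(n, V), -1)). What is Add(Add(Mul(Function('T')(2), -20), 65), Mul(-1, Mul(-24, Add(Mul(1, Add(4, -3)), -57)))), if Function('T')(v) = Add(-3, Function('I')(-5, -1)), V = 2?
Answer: -1099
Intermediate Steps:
Function('I')(P, n) = Mul(Pow(Add(2, n), -1), Add(-1, P)) (Function('I')(P, n) = Mul(Add(P, -1), Pow(Add(n, 2), -1)) = Mul(Add(-1, P), Pow(Add(2, n), -1)) = Mul(Pow(Add(2, n), -1), Add(-1, P)))
Function('T')(v) = -9 (Function('T')(v) = Add(-3, Mul(Pow(Add(2, -1), -1), Add(-1, -5))) = Add(-3, Mul(Pow(1, -1), -6)) = Add(-3, Mul(1, -6)) = Add(-3, -6) = -9)
Add(Add(Mul(Function('T')(2), -20), 65), Mul(-1, Mul(-24, Add(Mul(1, Add(4, -3)), -57)))) = Add(Add(Mul(-9, -20), 65), Mul(-1, Mul(-24, Add(Mul(1, Add(4, -3)), -57)))) = Add(Add(180, 65), Mul(-1, Mul(-24, Add(Mul(1, 1), -57)))) = Add(245, Mul(-1, Mul(-24, Add(1, -57)))) = Add(245, Mul(-1, Mul(-24, -56))) = Add(245, Mul(-1, 1344)) = Add(245, -1344) = -1099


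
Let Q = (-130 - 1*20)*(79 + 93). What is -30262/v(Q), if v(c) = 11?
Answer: -30262/11 ≈ -2751.1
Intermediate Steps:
Q = -25800 (Q = (-130 - 20)*172 = -150*172 = -25800)
-30262/v(Q) = -30262/11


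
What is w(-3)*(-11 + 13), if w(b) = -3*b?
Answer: 18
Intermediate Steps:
w(-3)*(-11 + 13) = (-3*(-3))*(-11 + 13) = 9*2 = 18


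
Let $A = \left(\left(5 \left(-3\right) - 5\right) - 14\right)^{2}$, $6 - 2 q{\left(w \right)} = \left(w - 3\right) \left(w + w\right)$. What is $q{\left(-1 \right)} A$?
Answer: $-1156$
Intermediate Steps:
$q{\left(w \right)} = 3 - w \left(-3 + w\right)$ ($q{\left(w \right)} = 3 - \frac{\left(w - 3\right) \left(w + w\right)}{2} = 3 - \frac{\left(-3 + w\right) 2 w}{2} = 3 - \frac{2 w \left(-3 + w\right)}{2} = 3 - w \left(-3 + w\right)$)
$A = 1156$ ($A = \left(\left(-15 - 5\right) - 14\right)^{2} = \left(-20 - 14\right)^{2} = \left(-34\right)^{2} = 1156$)
$q{\left(-1 \right)} A = \left(3 - \left(-1\right)^{2} + 3 \left(-1\right)\right) 1156 = \left(3 - 1 - 3\right) 1156 = \left(-1\right) 1156 = -1156$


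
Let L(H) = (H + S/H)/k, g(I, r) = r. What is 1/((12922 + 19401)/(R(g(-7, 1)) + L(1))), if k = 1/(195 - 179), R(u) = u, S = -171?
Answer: -2719/32323 ≈ -0.084120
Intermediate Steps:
k = 1/16 ≈ 0.062500
L(H) = -2736/H + 16*H (L(H) = (H - 171/H)/(1/16) = (H - 171/H)*16 = -2736/H + 16*H)
1/((12922 + 19401)/(R(g(-7, 1)) + L(1))) = 1/((12922 + 19401)/(1 + (-2736/1 + 16*1))) = 1/(32323/(1 + (-2736*1 + 16))) = 1/(32323/(1 + (-2736 + 16))) = 1/(32323/(1 - 2720)) = 1/(32323/(-2719)) = 1/(32323*(-1/2719)) = 1/(-32323/2719) = -2719/32323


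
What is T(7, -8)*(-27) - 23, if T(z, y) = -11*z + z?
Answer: 1867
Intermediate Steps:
T(z, y) = -10*z
T(7, -8)*(-27) - 23 = -10*7*(-27) - 23 = -70*(-27) - 23 = 1890 - 23 = 1867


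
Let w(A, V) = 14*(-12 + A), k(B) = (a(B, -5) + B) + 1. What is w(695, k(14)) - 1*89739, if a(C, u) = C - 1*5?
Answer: -80177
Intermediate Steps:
a(C, u) = -5 + C (a(C, u) = C - 5 = -5 + C)
k(B) = -4 + 2*B (k(B) = ((-5 + B) + B) + 1 = (-5 + 2*B) + 1 = -4 + 2*B)
w(A, V) = -168 + 14*A
w(695, k(14)) - 1*89739 = (-168 + 14*695) - 1*89739 = (-168 + 9730) - 89739 = 9562 - 89739 = -80177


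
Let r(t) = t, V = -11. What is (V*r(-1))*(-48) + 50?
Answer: -478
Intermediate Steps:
(V*r(-1))*(-48) + 50 = -11*(-1)*(-48) + 50 = 11*(-48) + 50 = -528 + 50 = -478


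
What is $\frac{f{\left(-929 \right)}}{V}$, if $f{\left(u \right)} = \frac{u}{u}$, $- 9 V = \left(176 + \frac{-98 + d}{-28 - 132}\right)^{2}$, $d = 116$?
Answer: $- \frac{57600}{197993041} \approx -0.00029092$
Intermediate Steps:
$V = - \frac{197993041}{57600}$ ($V = - \frac{\left(176 + \frac{-98 + 116}{-28 - 132}\right)^{2}}{9} = - \frac{\left(176 + \frac{18}{-160}\right)^{2}}{9} = - \frac{\left(176 + 18 \left(- \frac{1}{160}\right)\right)^{2}}{9} = - \frac{\left(176 - \frac{9}{80}\right)^{2}}{9} = - \frac{\left(\frac{14071}{80}\right)^{2}}{9} = \left(- \frac{1}{9}\right) \frac{197993041}{6400} = - \frac{197993041}{57600} \approx -3437.4$)
$f{\left(u \right)} = 1$
$\frac{f{\left(-929 \right)}}{V} = 1 \frac{1}{- \frac{197993041}{57600}} = 1 \left(- \frac{57600}{197993041}\right) = - \frac{57600}{197993041}$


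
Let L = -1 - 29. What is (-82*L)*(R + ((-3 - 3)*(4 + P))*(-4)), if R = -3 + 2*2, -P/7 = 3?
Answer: -1001220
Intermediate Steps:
P = -21 (P = -7*3 = -21)
R = 1 (R = -3 + 4 = 1)
L = -30
(-82*L)*(R + ((-3 - 3)*(4 + P))*(-4)) = (-82*(-30))*(1 + ((-3 - 3)*(4 - 21))*(-4)) = 2460*(1 - 6*(-17)*(-4)) = 2460*(1 + 102*(-4)) = 2460*(1 - 408) = 2460*(-407) = -1001220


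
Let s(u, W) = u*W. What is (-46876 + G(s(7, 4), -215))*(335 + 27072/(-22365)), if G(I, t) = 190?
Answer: -38724496362/2485 ≈ -1.5583e+7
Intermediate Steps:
s(u, W) = W*u
(-46876 + G(s(7, 4), -215))*(335 + 27072/(-22365)) = (-46876 + 190)*(335 + 27072/(-22365)) = -46686*(335 + 27072*(-1/22365)) = -46686*(335 - 3008/2485) = -46686*829467/2485 = -38724496362/2485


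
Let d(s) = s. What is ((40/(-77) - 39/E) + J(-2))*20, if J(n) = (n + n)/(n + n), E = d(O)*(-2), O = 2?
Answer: 15755/77 ≈ 204.61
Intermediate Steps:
E = -4 (E = 2*(-2) = -4)
J(n) = 1 (J(n) = (2*n)/((2*n)) = (2*n)*(1/(2*n)) = 1)
((40/(-77) - 39/E) + J(-2))*20 = ((40/(-77) - 39/(-4)) + 1)*20 = ((40*(-1/77) - 39*(-¼)) + 1)*20 = ((-40/77 + 39/4) + 1)*20 = (2843/308 + 1)*20 = (3151/308)*20 = 15755/77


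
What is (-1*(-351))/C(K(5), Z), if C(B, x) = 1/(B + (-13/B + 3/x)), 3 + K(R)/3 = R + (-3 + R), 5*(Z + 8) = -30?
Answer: 105183/28 ≈ 3756.5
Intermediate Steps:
Z = -14 (Z = -8 + (1/5)*(-30) = -8 - 6 = -14)
K(R) = -18 + 6*R (K(R) = -9 + 3*(R + (-3 + R)) = -9 + 3*(-3 + 2*R) = -9 + (-9 + 6*R) = -18 + 6*R)
C(B, x) = 1/(B - 13/B + 3/x)
(-1*(-351))/C(K(5), Z) = (-1*(-351))/(((-18 + 6*5)*(-14)/(-13*(-14) + 3*(-18 + 6*5) - 14*(-18 + 6*5)**2))) = 351/(((-18 + 30)*(-14)/(182 + 3*(-18 + 30) - 14*(-18 + 30)**2))) = 351/((12*(-14)/(182 + 3*12 - 14*12**2))) = 351/((12*(-14)/(182 + 36 - 14*144))) = 351/((12*(-14)/(182 + 36 - 2016))) = 351/((12*(-14)/(-1798))) = 351/((12*(-14)*(-1/1798))) = 351/(84/899) = 351*(899/84) = 105183/28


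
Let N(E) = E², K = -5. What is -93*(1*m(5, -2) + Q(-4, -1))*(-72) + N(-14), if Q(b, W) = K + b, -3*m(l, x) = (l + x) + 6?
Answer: -80156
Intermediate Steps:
m(l, x) = -2 - l/3 - x/3 (m(l, x) = -((l + x) + 6)/3 = -(6 + l + x)/3 = -2 - l/3 - x/3)
Q(b, W) = -5 + b
-93*(1*m(5, -2) + Q(-4, -1))*(-72) + N(-14) = -93*(1*(-2 - ⅓*5 - ⅓*(-2)) + (-5 - 4))*(-72) + (-14)² = -93*(1*(-2 - 5/3 + ⅔) - 9)*(-72) + 196 = -93*(1*(-3) - 9)*(-72) + 196 = -93*(-3 - 9)*(-72) + 196 = -(-1116)*(-72) + 196 = -93*864 + 196 = -80352 + 196 = -80156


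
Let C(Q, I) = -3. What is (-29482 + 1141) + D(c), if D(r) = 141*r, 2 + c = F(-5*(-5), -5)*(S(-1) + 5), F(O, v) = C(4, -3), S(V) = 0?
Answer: -30738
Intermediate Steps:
F(O, v) = -3
c = -17 (c = -2 - 3*(0 + 5) = -2 - 3*5 = -2 - 15 = -17)
(-29482 + 1141) + D(c) = (-29482 + 1141) + 141*(-17) = -28341 - 2397 = -30738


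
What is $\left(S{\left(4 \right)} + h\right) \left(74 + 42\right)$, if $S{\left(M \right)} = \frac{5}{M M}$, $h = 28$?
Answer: $\frac{13137}{4} \approx 3284.3$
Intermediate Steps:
$S{\left(M \right)} = \frac{5}{M^{2}}$
$\left(S{\left(4 \right)} + h\right) \left(74 + 42\right) = \left(\frac{5}{16} + 28\right) \left(74 + 42\right) = \left(5 \cdot \frac{1}{16} + 28\right) 116 = \left(\frac{5}{16} + 28\right) 116 = \frac{453}{16} \cdot 116 = \frac{13137}{4}$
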